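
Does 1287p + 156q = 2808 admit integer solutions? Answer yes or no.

yes

gcd(1287, 156):
  1287 = 8·156 + 39
  156 = 4·39
so gcd(1287, 156) = 39.
39 divides 2808, so integer solutions exist.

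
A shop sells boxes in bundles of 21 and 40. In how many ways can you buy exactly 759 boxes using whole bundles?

Need nonnegative integers with 21j + 40k = 759.
gcd(21, 40) = 1, and 21·(-19) + 40·(10) = 1.
So (j₀, k₀) = (-14421, 7590); general j = -14421 + 40t, k = 7590 - 21t.
j ≥ 0 ⇒ t ≥ 361; k ≥ 0 ⇒ t ≤ 361. That's 1 value of t.

1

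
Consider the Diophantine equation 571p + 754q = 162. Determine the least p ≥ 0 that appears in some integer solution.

gcd(754, 571):
  754 = 1·571 + 183
  571 = 3·183 + 22
  183 = 8·22 + 7
  22 = 3·7 + 1
  7 = 7·1
so gcd(754, 571) = 1.
1 divides 162, so solutions exist.
Back-substitute for Bézout coefficients:
  1 = 22 - 3·7
  ... = 571·(103) + 754·(-78)
Scale by 162/1 = 162: (p₀, q₀) = (16686, -12636).
General solution: p = 16686 + 754t, q = -12636 - 571t for integer t.
p ≥ 0: smallest is 16686 mod 754 = 98 (at t = -22), with q = -74.

98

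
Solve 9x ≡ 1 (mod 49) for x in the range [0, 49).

11

gcd(49, 9) = 1  (49 = 5*9 + 4, 9 = 2*4 + 1, 4 = 4*1).
Back-substituting, 9*(11) + 49*(-2) = 1.
So 9*11 ≡ 1 (mod 49), and 11 mod 49 = 11.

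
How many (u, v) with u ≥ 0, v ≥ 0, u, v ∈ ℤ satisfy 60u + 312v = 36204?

23

gcd(312, 60) = 12.
By Bézout, 60*(-5) + 312*(1) = 12.
One solution: (21, 112).
General: u = 21 + 26t, v = 112 - 5t.
u ≥ 0 ⇒ t ≥ 0; v ≥ 0 ⇒ t ≤ 22. So t ∈ [0, 22]: 23 solutions.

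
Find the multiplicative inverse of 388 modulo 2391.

gcd(2391, 388) = 1  (2391 = 6·388 + 63, 388 = 6·63 + 10, 63 = 6·10 + 3, 10 = 3·3 + 1, 3 = 3·1).
Back-substituting, 388·(721) + 2391·(-117) = 1.
So 388·721 ≡ 1 (mod 2391), and 721 mod 2391 = 721.

721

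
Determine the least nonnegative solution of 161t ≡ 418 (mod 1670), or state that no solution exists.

gcd(1670, 161):
  1670 = 10×161 + 60
  161 = 2×60 + 41
  60 = 1×41 + 19
  41 = 2×19 + 3
  19 = 6×3 + 1
  3 = 3×1
so gcd(1670, 161) = 1.
1 divides 418, so solutions exist.
Back-substitute for Bézout coefficients:
  1 = 19 - 6×3
  ... = 161×(-529) + 1670×(51)
So 161×(-529) ≡ 1 (mod 1670); multiply by 418: t ≡ -221122 (mod 1670).
Smallest nonnegative: t = -221122 mod 1670 = 988.

988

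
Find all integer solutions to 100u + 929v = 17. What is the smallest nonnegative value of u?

251

gcd(929, 100) = 1.
1 divides 17, so solutions exist.
By Bézout, 100*(288) + 929*(-31) = 1.
Scale by 17/1 = 17: (u₀, v₀) = (4896, -527).
General solution: u = 4896 + 929t, v = -527 - 100t for integer t.
u ≥ 0: smallest is 4896 mod 929 = 251 (at t = -5), with v = -27.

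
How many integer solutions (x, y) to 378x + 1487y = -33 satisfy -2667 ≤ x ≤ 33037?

gcd(1487, 378) = 1.
By Bézout, 378×(476) + 1487×(-121) = 1.
Particular solution: (649, -165).
General solution: x = 649 + 1487t, y = -165 - 378t for integer t.
-2667 ≤ 649 + 1487t ≤ 33037 gives t ∈ [-2, 21], which is 24 values.

24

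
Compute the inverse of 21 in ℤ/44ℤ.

21

gcd(44, 21):
  44 = 2·21 + 2
  21 = 10·2 + 1
  2 = 2·1
so gcd(44, 21) = 1.
Back-substitute for Bézout coefficients:
  1 = 21 - 10·2
  ... = 21·(21) + 44·(-10)
So 21·21 ≡ 1 (mod 44), and 21 mod 44 = 21.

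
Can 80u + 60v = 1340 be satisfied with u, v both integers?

gcd(80, 60):
  80 = 1·60 + 20
  60 = 3·20
so gcd(80, 60) = 20.
20 divides 1340, so integer solutions exist.

yes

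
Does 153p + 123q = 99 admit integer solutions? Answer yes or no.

yes

gcd(153, 123) = 3  (153 = 1×123 + 30, 123 = 4×30 + 3, 30 = 10×3).
3 divides 99, so integer solutions exist.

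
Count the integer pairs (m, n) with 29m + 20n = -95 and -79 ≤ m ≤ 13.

gcd(29, 20):
  29 = 1×20 + 9
  20 = 2×9 + 2
  9 = 4×2 + 1
  2 = 2×1
so gcd(29, 20) = 1.
Back-substitute for Bézout coefficients:
  1 = 9 - 4×2
  ... = 29×(9) + 20×(-13)
Scale by -95: particular solution (-855, 1235); reduce m mod 20: (5, -12).
General solution: m = 5 + 20t, n = -12 - 29t for integer t.
-79 ≤ 5 + 20t ≤ 13 gives t ∈ [-4, 0], which is 5 values.

5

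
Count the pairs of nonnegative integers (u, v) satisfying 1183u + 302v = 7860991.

gcd(1183, 302):
  1183 = 3·302 + 277
  302 = 1·277 + 25
  277 = 11·25 + 2
  25 = 12·2 + 1
  2 = 2·1
so gcd(1183, 302) = 1.
Back-substitute for Bézout coefficients:
  1 = 25 - 12·2
  ... = 1183·(-145) + 302·(568)
Scale by 7860991: one solution is (-1139843695, 4465042888). Reduce u mod 302: (39, 25877).
General: u = 39 + 302t, v = 25877 - 1183t.
u ≥ 0 ⇒ t ≥ 0; v ≥ 0 ⇒ t ≤ 21. So t ∈ [0, 21]: 22 solutions.

22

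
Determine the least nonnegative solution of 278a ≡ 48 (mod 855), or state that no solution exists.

gcd(855, 278) = 1  (855 = 3×278 + 21, 278 = 13×21 + 5, 21 = 4×5 + 1, 5 = 5×1).
1 divides 48, so solutions exist.
Back-substituting, 278×(-163) + 855×(53) = 1.
So 278×(-163) ≡ 1 (mod 855); multiply by 48: a ≡ -7824 (mod 855).
Smallest nonnegative: a = -7824 mod 855 = 726.

726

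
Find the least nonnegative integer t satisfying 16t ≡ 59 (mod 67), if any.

33

gcd(67, 16) = 1  (67 = 4·16 + 3, 16 = 5·3 + 1, 3 = 3·1).
1 divides 59, so solutions exist.
Back-substituting, 16·(21) + 67·(-5) = 1.
So 16·(21) ≡ 1 (mod 67); multiply by 59: t ≡ 1239 (mod 67).
Smallest nonnegative: t = 1239 mod 67 = 33.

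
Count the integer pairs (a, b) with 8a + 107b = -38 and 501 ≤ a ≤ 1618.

10

gcd(107, 8):
  107 = 13×8 + 3
  8 = 2×3 + 2
  3 = 1×2 + 1
  2 = 2×1
so gcd(107, 8) = 1.
Back-substitute for Bézout coefficients:
  1 = 3 - 1×2
  ... = 8×(-40) + 107×(3)
Scale by -38: particular solution (1520, -114); reduce a mod 107: (22, -2).
General solution: a = 22 + 107t, b = -2 - 8t for integer t.
501 ≤ 22 + 107t ≤ 1618 gives t ∈ [5, 14], which is 10 values.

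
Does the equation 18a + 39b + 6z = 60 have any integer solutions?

yes

gcd(39, 18) = 3  (39 = 2*18 + 3, 18 = 6*3).
gcd(3, 6) = 3.
3 divides 60, so integer solutions exist.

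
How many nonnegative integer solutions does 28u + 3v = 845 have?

10

gcd(28, 3) = 1  (28 = 9*3 + 1, 3 = 3*1).
Back-substituting, 28*(1) + 3*(-9) = 1.
Scale by 845: one solution is (845, -7605). Reduce u mod 3: (2, 263).
General: u = 2 + 3t, v = 263 - 28t.
u ≥ 0 ⇒ t ≥ 0; v ≥ 0 ⇒ t ≤ 9. So t ∈ [0, 9]: 10 solutions.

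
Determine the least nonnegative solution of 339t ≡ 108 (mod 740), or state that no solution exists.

92

gcd(740, 339) = 1  (740 = 2·339 + 62, 339 = 5·62 + 29, 62 = 2·29 + 4, 29 = 7·4 + 1, 4 = 4·1).
1 divides 108, so solutions exist.
Back-substituting, 339·(179) + 740·(-82) = 1.
So 339·(179) ≡ 1 (mod 740); multiply by 108: t ≡ 19332 (mod 740).
Smallest nonnegative: t = 19332 mod 740 = 92.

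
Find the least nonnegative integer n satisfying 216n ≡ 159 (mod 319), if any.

gcd(319, 216):
  319 = 1*216 + 103
  216 = 2*103 + 10
  103 = 10*10 + 3
  10 = 3*3 + 1
  3 = 3*1
so gcd(319, 216) = 1.
1 divides 159, so solutions exist.
Back-substitute for Bézout coefficients:
  1 = 10 - 3*3
  ... = 216*(96) + 319*(-65)
So 216*(96) ≡ 1 (mod 319); multiply by 159: n ≡ 15264 (mod 319).
Smallest nonnegative: n = 15264 mod 319 = 271.

271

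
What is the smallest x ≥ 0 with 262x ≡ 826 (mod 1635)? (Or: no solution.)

103

gcd(1635, 262) = 1.
1 divides 826, so solutions exist.
By Bézout, 262·(493) + 1635·(-79) = 1.
So 262·(493) ≡ 1 (mod 1635); multiply by 826: x ≡ 407218 (mod 1635).
Smallest nonnegative: x = 407218 mod 1635 = 103.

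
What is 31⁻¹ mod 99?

gcd(99, 31):
  99 = 3*31 + 6
  31 = 5*6 + 1
  6 = 6*1
so gcd(99, 31) = 1.
Back-substitute for Bézout coefficients:
  1 = 31 - 5*6
  ... = 31*(16) + 99*(-5)
So 31*16 ≡ 1 (mod 99), and 16 mod 99 = 16.

16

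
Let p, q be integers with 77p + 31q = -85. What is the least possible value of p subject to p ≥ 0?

15

gcd(77, 31):
  77 = 2×31 + 15
  31 = 2×15 + 1
  15 = 15×1
so gcd(77, 31) = 1.
1 divides -85, so solutions exist.
Back-substitute for Bézout coefficients:
  1 = 31 - 2×15
  ... = 77×(-2) + 31×(5)
Scale by -85/1 = -85: (p₀, q₀) = (170, -425).
General solution: p = 170 + 31t, q = -425 - 77t for integer t.
p ≥ 0: smallest is 170 mod 31 = 15 (at t = -5), with q = -40.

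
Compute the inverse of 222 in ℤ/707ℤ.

500

gcd(707, 222) = 1.
By Bézout, 222*(-207) + 707*(65) = 1.
So 222*-207 ≡ 1 (mod 707), and -207 mod 707 = 500.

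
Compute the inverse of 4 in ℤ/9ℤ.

7

gcd(9, 4):
  9 = 2*4 + 1
  4 = 4*1
so gcd(9, 4) = 1.
Back-substitute for Bézout coefficients:
  1 = 9 - 2*4
  ... = 4*(-2) + 9*(1)
So 4*-2 ≡ 1 (mod 9), and -2 mod 9 = 7.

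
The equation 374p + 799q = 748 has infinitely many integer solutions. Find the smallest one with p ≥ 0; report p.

gcd(799, 374):
  799 = 2*374 + 51
  374 = 7*51 + 17
  51 = 3*17
so gcd(799, 374) = 17.
17 divides 748, so solutions exist.
Back-substitute for Bézout coefficients:
  17 = 374 - 7*51
  ... = 374*(15) + 799*(-7)
Scale by 748/17 = 44: (p₀, q₀) = (660, -308).
General solution: p = 660 + 47t, q = -308 - 22t for integer t.
p ≥ 0: smallest is 660 mod 47 = 2 (at t = -14), with q = 0.

2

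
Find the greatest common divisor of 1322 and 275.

gcd(1322, 275) = 1  (1322 = 4*275 + 222, 275 = 1*222 + 53, 222 = 4*53 + 10, 53 = 5*10 + 3, 10 = 3*3 + 1, 3 = 3*1).

1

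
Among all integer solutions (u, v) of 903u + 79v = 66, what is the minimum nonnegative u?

gcd(903, 79) = 1  (903 = 11*79 + 34, 79 = 2*34 + 11, 34 = 3*11 + 1, 11 = 11*1).
1 divides 66, so solutions exist.
Back-substituting, 903*(7) + 79*(-80) = 1.
Scale by 66/1 = 66: (u₀, v₀) = (462, -5280).
General solution: u = 462 + 79t, v = -5280 - 903t for integer t.
u ≥ 0: smallest is 462 mod 79 = 67 (at t = -5), with v = -765.

67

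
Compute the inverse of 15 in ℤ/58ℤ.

gcd(58, 15):
  58 = 3*15 + 13
  15 = 1*13 + 2
  13 = 6*2 + 1
  2 = 2*1
so gcd(58, 15) = 1.
Back-substitute for Bézout coefficients:
  1 = 13 - 6*2
  ... = 15*(-27) + 58*(7)
So 15*-27 ≡ 1 (mod 58), and -27 mod 58 = 31.

31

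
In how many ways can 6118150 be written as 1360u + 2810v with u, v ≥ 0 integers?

16

gcd(2810, 1360) = 10  (2810 = 2*1360 + 90, 1360 = 15*90 + 10, 90 = 9*10).
Back-substituting, 1360*(31) + 2810*(-15) = 10.
Scale by 611815: one solution is (18966265, -9177225). Reduce u mod 281: (170, 2095).
General: u = 170 + 281t, v = 2095 - 136t.
u ≥ 0 ⇒ t ≥ 0; v ≥ 0 ⇒ t ≤ 15. So t ∈ [0, 15]: 16 solutions.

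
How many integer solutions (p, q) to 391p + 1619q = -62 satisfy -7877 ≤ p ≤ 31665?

gcd(1619, 391) = 1.
By Bézout, 391*(-265) + 1619*(64) = 1.
Particular solution: (240, -58).
General solution: p = 240 + 1619t, q = -58 - 391t for integer t.
-7877 ≤ 240 + 1619t ≤ 31665 gives t ∈ [-5, 19], which is 25 values.

25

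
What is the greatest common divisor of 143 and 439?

1

gcd(439, 143):
  439 = 3×143 + 10
  143 = 14×10 + 3
  10 = 3×3 + 1
  3 = 3×1
so gcd(439, 143) = 1.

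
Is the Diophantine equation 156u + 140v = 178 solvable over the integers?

gcd(156, 140) = 4  (156 = 1·140 + 16, 140 = 8·16 + 12, 16 = 1·12 + 4, 12 = 3·4).
4 does not divide 178 (remainder 2), so no integer solutions.

no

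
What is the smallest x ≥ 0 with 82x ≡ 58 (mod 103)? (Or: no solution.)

gcd(103, 82):
  103 = 1×82 + 21
  82 = 3×21 + 19
  21 = 1×19 + 2
  19 = 9×2 + 1
  2 = 2×1
so gcd(103, 82) = 1.
1 divides 58, so solutions exist.
Back-substitute for Bézout coefficients:
  1 = 19 - 9×2
  ... = 82×(49) + 103×(-39)
So 82×(49) ≡ 1 (mod 103); multiply by 58: x ≡ 2842 (mod 103).
Smallest nonnegative: x = 2842 mod 103 = 61.

61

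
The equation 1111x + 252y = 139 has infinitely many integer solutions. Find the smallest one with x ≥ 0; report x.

109

gcd(1111, 252) = 1  (1111 = 4*252 + 103, 252 = 2*103 + 46, 103 = 2*46 + 11, 46 = 4*11 + 2, 11 = 5*2 + 1, 2 = 2*1).
1 divides 139, so solutions exist.
Back-substituting, 1111*(115) + 252*(-507) = 1.
Scale by 139/1 = 139: (x₀, y₀) = (15985, -70473).
General solution: x = 15985 + 252t, y = -70473 - 1111t for integer t.
x ≥ 0: smallest is 15985 mod 252 = 109 (at t = -63), with y = -480.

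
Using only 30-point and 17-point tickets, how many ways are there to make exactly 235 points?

1

Need nonnegative integers with 30j + 17k = 235.
gcd(30, 17) = 1, and 30·(4) + 17·(-7) = 1.
So (j₀, k₀) = (940, -1645); general j = 940 + 17t, k = -1645 - 30t.
j ≥ 0 ⇒ t ≥ -55; k ≥ 0 ⇒ t ≤ -55. That's 1 value of t.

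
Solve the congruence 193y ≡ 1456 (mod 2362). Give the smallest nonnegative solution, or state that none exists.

gcd(2362, 193) = 1  (2362 = 12*193 + 46, 193 = 4*46 + 9, 46 = 5*9 + 1, 9 = 9*1).
1 divides 1456, so solutions exist.
Back-substituting, 193*(-257) + 2362*(21) = 1.
So 193*(-257) ≡ 1 (mod 2362); multiply by 1456: y ≡ -374192 (mod 2362).
Smallest nonnegative: y = -374192 mod 2362 = 1366.

1366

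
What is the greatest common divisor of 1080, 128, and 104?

gcd(1080, 128):
  1080 = 8*128 + 56
  128 = 2*56 + 16
  56 = 3*16 + 8
  16 = 2*8
so gcd(1080, 128) = 8.
gcd(8, 104) = 8.

8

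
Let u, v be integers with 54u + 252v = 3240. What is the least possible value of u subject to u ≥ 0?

4

gcd(252, 54):
  252 = 4×54 + 36
  54 = 1×36 + 18
  36 = 2×18
so gcd(252, 54) = 18.
18 divides 3240, so solutions exist.
Back-substitute for Bézout coefficients:
  18 = 54 - 1×36
  ... = 54×(5) + 252×(-1)
Scale by 3240/18 = 180: (u₀, v₀) = (900, -180).
General solution: u = 900 + 14t, v = -180 - 3t for integer t.
u ≥ 0: smallest is 900 mod 14 = 4 (at t = -64), with v = 12.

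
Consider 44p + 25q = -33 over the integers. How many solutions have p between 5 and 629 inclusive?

gcd(44, 25) = 1  (44 = 1·25 + 19, 25 = 1·19 + 6, 19 = 3·6 + 1, 6 = 6·1).
Back-substituting, 44·(4) + 25·(-7) = 1.
Scale by -33: particular solution (-132, 231); reduce p mod 25: (18, -33).
General solution: p = 18 + 25t, q = -33 - 44t for integer t.
5 ≤ 18 + 25t ≤ 629 gives t ∈ [0, 24], which is 25 values.

25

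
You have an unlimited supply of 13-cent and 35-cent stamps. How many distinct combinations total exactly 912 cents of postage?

2

Need nonnegative integers with 13j + 35k = 912.
gcd(13, 35) = 1, and 13·(-8) + 35·(3) = 1.
So (j₀, k₀) = (-7296, 2736); general j = -7296 + 35t, k = 2736 - 13t.
j ≥ 0 ⇒ t ≥ 209; k ≥ 0 ⇒ t ≤ 210. That's 2 values of t.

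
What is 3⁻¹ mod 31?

21

gcd(31, 3):
  31 = 10*3 + 1
  3 = 3*1
so gcd(31, 3) = 1.
Back-substitute for Bézout coefficients:
  1 = 31 - 10*3
  ... = 3*(-10) + 31*(1)
So 3*-10 ≡ 1 (mod 31), and -10 mod 31 = 21.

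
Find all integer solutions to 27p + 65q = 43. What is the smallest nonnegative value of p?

gcd(65, 27) = 1  (65 = 2*27 + 11, 27 = 2*11 + 5, 11 = 2*5 + 1, 5 = 5*1).
1 divides 43, so solutions exist.
Back-substituting, 27*(-12) + 65*(5) = 1.
Scale by 43/1 = 43: (p₀, q₀) = (-516, 215).
General solution: p = -516 + 65t, q = 215 - 27t for integer t.
p ≥ 0: smallest is -516 mod 65 = 4 (at t = 8), with q = -1.

4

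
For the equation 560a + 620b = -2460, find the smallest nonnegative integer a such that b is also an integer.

gcd(620, 560):
  620 = 1*560 + 60
  560 = 9*60 + 20
  60 = 3*20
so gcd(620, 560) = 20.
20 divides -2460, so solutions exist.
Back-substitute for Bézout coefficients:
  20 = 560 - 9*60
  ... = 560*(10) + 620*(-9)
Scale by -2460/20 = -123: (a₀, b₀) = (-1230, 1107).
General solution: a = -1230 + 31t, b = 1107 - 28t for integer t.
a ≥ 0: smallest is -1230 mod 31 = 10 (at t = 40), with b = -13.

10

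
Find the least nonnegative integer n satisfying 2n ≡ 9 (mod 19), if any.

14

gcd(19, 2):
  19 = 9*2 + 1
  2 = 2*1
so gcd(19, 2) = 1.
1 divides 9, so solutions exist.
Back-substitute for Bézout coefficients:
  1 = 19 - 9*2
  ... = 2*(-9) + 19*(1)
So 2*(-9) ≡ 1 (mod 19); multiply by 9: n ≡ -81 (mod 19).
Smallest nonnegative: n = -81 mod 19 = 14.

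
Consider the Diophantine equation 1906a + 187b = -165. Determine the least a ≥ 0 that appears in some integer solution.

11

gcd(1906, 187) = 1.
1 divides -165, so solutions exist.
By Bézout, 1906*(26) + 187*(-265) = 1.
Scale by -165/1 = -165: (a₀, b₀) = (-4290, 43725).
General solution: a = -4290 + 187t, b = 43725 - 1906t for integer t.
a ≥ 0: smallest is -4290 mod 187 = 11 (at t = 23), with b = -113.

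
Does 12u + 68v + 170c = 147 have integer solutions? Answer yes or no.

gcd(68, 12) = 4  (68 = 5×12 + 8, 12 = 1×8 + 4, 8 = 2×4).
gcd(4, 170) = 2.
2 does not divide 147 (remainder 1), so no integer solutions.

no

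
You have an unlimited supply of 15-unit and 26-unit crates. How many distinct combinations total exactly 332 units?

Need nonnegative integers with 15j + 26k = 332.
gcd(15, 26) = 1, and 15·(7) + 26·(-4) = 1.
So (j₀, k₀) = (2324, -1328); general j = 2324 + 26t, k = -1328 - 15t.
j ≥ 0 ⇒ t ≥ -89; k ≥ 0 ⇒ t ≤ -89. That's 1 value of t.

1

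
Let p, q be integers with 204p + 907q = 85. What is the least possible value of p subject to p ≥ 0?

gcd(907, 204):
  907 = 4×204 + 91
  204 = 2×91 + 22
  91 = 4×22 + 3
  22 = 7×3 + 1
  3 = 3×1
so gcd(907, 204) = 1.
1 divides 85, so solutions exist.
Back-substitute for Bézout coefficients:
  1 = 22 - 7×3
  ... = 204×(289) + 907×(-65)
Scale by 85/1 = 85: (p₀, q₀) = (24565, -5525).
General solution: p = 24565 + 907t, q = -5525 - 204t for integer t.
p ≥ 0: smallest is 24565 mod 907 = 76 (at t = -27), with q = -17.

76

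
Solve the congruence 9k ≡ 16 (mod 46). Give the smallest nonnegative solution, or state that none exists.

12

gcd(46, 9):
  46 = 5*9 + 1
  9 = 9*1
so gcd(46, 9) = 1.
1 divides 16, so solutions exist.
Back-substitute for Bézout coefficients:
  1 = 46 - 5*9
  ... = 9*(-5) + 46*(1)
So 9*(-5) ≡ 1 (mod 46); multiply by 16: k ≡ -80 (mod 46).
Smallest nonnegative: k = -80 mod 46 = 12.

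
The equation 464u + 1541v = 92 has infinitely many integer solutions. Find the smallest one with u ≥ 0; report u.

gcd(1541, 464):
  1541 = 3*464 + 149
  464 = 3*149 + 17
  149 = 8*17 + 13
  17 = 1*13 + 4
  13 = 3*4 + 1
  4 = 4*1
so gcd(1541, 464) = 1.
1 divides 92, so solutions exist.
Back-substitute for Bézout coefficients:
  1 = 13 - 3*4
  ... = 464*(-362) + 1541*(109)
Scale by 92/1 = 92: (u₀, v₀) = (-33304, 10028).
General solution: u = -33304 + 1541t, v = 10028 - 464t for integer t.
u ≥ 0: smallest is -33304 mod 1541 = 598 (at t = 22), with v = -180.

598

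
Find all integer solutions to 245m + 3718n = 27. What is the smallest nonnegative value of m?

gcd(3718, 245):
  3718 = 15·245 + 43
  245 = 5·43 + 30
  43 = 1·30 + 13
  30 = 2·13 + 4
  13 = 3·4 + 1
  4 = 4·1
so gcd(3718, 245) = 1.
1 divides 27, so solutions exist.
Back-substitute for Bézout coefficients:
  1 = 13 - 3·4
  ... = 245·(-865) + 3718·(57)
Scale by 27/1 = 27: (m₀, n₀) = (-23355, 1539).
General solution: m = -23355 + 3718t, n = 1539 - 245t for integer t.
m ≥ 0: smallest is -23355 mod 3718 = 2671 (at t = 7), with n = -176.

2671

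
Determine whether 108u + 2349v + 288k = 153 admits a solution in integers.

gcd(2349, 108) = 27  (2349 = 21×108 + 81, 108 = 1×81 + 27, 81 = 3×27).
gcd(27, 288) = 9.
9 divides 153, so integer solutions exist.

yes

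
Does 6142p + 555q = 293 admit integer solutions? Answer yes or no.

no

gcd(6142, 555) = 37  (6142 = 11·555 + 37, 555 = 15·37).
37 does not divide 293 (remainder 34), so no integer solutions.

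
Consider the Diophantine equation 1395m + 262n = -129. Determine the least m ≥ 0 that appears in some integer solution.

gcd(1395, 262) = 1.
1 divides -129, so solutions exist.
By Bézout, 1395*(37) + 262*(-197) = 1.
Scale by -129/1 = -129: (m₀, n₀) = (-4773, 25413).
General solution: m = -4773 + 262t, n = 25413 - 1395t for integer t.
m ≥ 0: smallest is -4773 mod 262 = 205 (at t = 19), with n = -1092.

205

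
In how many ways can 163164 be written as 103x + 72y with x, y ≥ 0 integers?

22

gcd(103, 72) = 1.
By Bézout, 103*(7) + 72*(-10) = 1.
One solution: (12, 2249).
General: x = 12 + 72t, y = 2249 - 103t.
x ≥ 0 ⇒ t ≥ 0; y ≥ 0 ⇒ t ≤ 21. So t ∈ [0, 21]: 22 solutions.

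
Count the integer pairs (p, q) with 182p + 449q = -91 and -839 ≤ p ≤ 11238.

gcd(449, 182):
  449 = 2*182 + 85
  182 = 2*85 + 12
  85 = 7*12 + 1
  12 = 12*1
so gcd(449, 182) = 1.
Back-substitute for Bézout coefficients:
  1 = 85 - 7*12
  ... = 182*(-37) + 449*(15)
Scale by -91: particular solution (3367, -1365); reduce p mod 449: (224, -91).
General solution: p = 224 + 449t, q = -91 - 182t for integer t.
-839 ≤ 224 + 449t ≤ 11238 gives t ∈ [-2, 24], which is 27 values.

27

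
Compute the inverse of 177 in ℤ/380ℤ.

73

gcd(380, 177) = 1  (380 = 2*177 + 26, 177 = 6*26 + 21, 26 = 1*21 + 5, 21 = 4*5 + 1, 5 = 5*1).
Back-substituting, 177*(73) + 380*(-34) = 1.
So 177*73 ≡ 1 (mod 380), and 73 mod 380 = 73.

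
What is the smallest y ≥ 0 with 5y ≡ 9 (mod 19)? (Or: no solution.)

17

gcd(19, 5) = 1.
1 divides 9, so solutions exist.
By Bézout, 5·(4) + 19·(-1) = 1.
So 5·(4) ≡ 1 (mod 19); multiply by 9: y ≡ 36 (mod 19).
Smallest nonnegative: y = 36 mod 19 = 17.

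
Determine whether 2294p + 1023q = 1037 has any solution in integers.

no

gcd(2294, 1023) = 31.
31 does not divide 1037 (remainder 14), so no integer solutions.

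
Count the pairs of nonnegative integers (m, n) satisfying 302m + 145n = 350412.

8

gcd(302, 145) = 1  (302 = 2×145 + 12, 145 = 12×12 + 1, 12 = 12×1).
Back-substituting, 302×(-12) + 145×(25) = 1.
Scale by 350412: one solution is (-4204944, 8760300). Reduce m mod 145: (56, 2300).
General: m = 56 + 145t, n = 2300 - 302t.
m ≥ 0 ⇒ t ≥ 0; n ≥ 0 ⇒ t ≤ 7. So t ∈ [0, 7]: 8 solutions.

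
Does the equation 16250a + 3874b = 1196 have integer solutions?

gcd(16250, 3874):
  16250 = 4·3874 + 754
  3874 = 5·754 + 104
  754 = 7·104 + 26
  104 = 4·26
so gcd(16250, 3874) = 26.
26 divides 1196, so integer solutions exist.

yes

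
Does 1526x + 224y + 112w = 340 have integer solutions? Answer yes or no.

gcd(1526, 224):
  1526 = 6×224 + 182
  224 = 1×182 + 42
  182 = 4×42 + 14
  42 = 3×14
so gcd(1526, 224) = 14.
gcd(14, 112) = 14.
14 does not divide 340 (remainder 4), so no integer solutions.

no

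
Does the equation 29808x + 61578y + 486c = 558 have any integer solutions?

gcd(61578, 29808):
  61578 = 2×29808 + 1962
  29808 = 15×1962 + 378
  1962 = 5×378 + 72
  378 = 5×72 + 18
  72 = 4×18
so gcd(61578, 29808) = 18.
gcd(18, 486) = 18.
18 divides 558, so integer solutions exist.

yes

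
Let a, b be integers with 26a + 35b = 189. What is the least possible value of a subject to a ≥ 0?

gcd(35, 26) = 1  (35 = 1×26 + 9, 26 = 2×9 + 8, 9 = 1×8 + 1, 8 = 8×1).
1 divides 189, so solutions exist.
Back-substituting, 26×(-4) + 35×(3) = 1.
Scale by 189/1 = 189: (a₀, b₀) = (-756, 567).
General solution: a = -756 + 35t, b = 567 - 26t for integer t.
a ≥ 0: smallest is -756 mod 35 = 14 (at t = 22), with b = -5.

14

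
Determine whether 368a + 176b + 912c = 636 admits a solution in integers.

no

gcd(368, 176):
  368 = 2*176 + 16
  176 = 11*16
so gcd(368, 176) = 16.
gcd(16, 912) = 16.
16 does not divide 636 (remainder 12), so no integer solutions.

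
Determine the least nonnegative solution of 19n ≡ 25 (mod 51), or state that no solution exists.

gcd(51, 19):
  51 = 2*19 + 13
  19 = 1*13 + 6
  13 = 2*6 + 1
  6 = 6*1
so gcd(51, 19) = 1.
1 divides 25, so solutions exist.
Back-substitute for Bézout coefficients:
  1 = 13 - 2*6
  ... = 19*(-8) + 51*(3)
So 19*(-8) ≡ 1 (mod 51); multiply by 25: n ≡ -200 (mod 51).
Smallest nonnegative: n = -200 mod 51 = 4.

4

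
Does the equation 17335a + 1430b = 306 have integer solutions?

no

gcd(17335, 1430) = 5.
5 does not divide 306 (remainder 1), so no integer solutions.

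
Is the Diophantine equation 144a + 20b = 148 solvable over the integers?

yes

gcd(144, 20) = 4  (144 = 7×20 + 4, 20 = 5×4).
4 divides 148, so integer solutions exist.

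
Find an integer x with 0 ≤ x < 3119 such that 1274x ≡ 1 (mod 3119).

gcd(3119, 1274) = 1  (3119 = 2·1274 + 571, 1274 = 2·571 + 132, 571 = 4·132 + 43, 132 = 3·43 + 3, 43 = 14·3 + 1, 3 = 3·1).
Back-substituting, 1274·(-1016) + 3119·(415) = 1.
So 1274·-1016 ≡ 1 (mod 3119), and -1016 mod 3119 = 2103.

2103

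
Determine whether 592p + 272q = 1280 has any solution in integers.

gcd(592, 272):
  592 = 2×272 + 48
  272 = 5×48 + 32
  48 = 1×32 + 16
  32 = 2×16
so gcd(592, 272) = 16.
16 divides 1280, so integer solutions exist.

yes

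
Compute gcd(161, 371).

7

gcd(371, 161):
  371 = 2×161 + 49
  161 = 3×49 + 14
  49 = 3×14 + 7
  14 = 2×7
so gcd(371, 161) = 7.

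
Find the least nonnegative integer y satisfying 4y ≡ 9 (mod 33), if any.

27

gcd(33, 4):
  33 = 8*4 + 1
  4 = 4*1
so gcd(33, 4) = 1.
1 divides 9, so solutions exist.
Back-substitute for Bézout coefficients:
  1 = 33 - 8*4
  ... = 4*(-8) + 33*(1)
So 4*(-8) ≡ 1 (mod 33); multiply by 9: y ≡ -72 (mod 33).
Smallest nonnegative: y = -72 mod 33 = 27.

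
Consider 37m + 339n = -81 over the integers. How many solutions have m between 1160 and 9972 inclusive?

26

gcd(339, 37) = 1.
By Bézout, 37×(55) + 339×(-6) = 1.
Particular solution: (291, -32).
General solution: m = 291 + 339t, n = -32 - 37t for integer t.
1160 ≤ 291 + 339t ≤ 9972 gives t ∈ [3, 28], which is 26 values.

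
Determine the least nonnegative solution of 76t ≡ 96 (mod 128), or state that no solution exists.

8

gcd(128, 76):
  128 = 1*76 + 52
  76 = 1*52 + 24
  52 = 2*24 + 4
  24 = 6*4
so gcd(128, 76) = 4.
4 divides 96, so solutions exist.
Back-substitute for Bézout coefficients:
  4 = 52 - 2*24
  ... = 76*(-5) + 128*(3)
So 76*(-5) ≡ 4 (mod 128); multiply by 24: t ≡ -120 (mod 32).
Smallest nonnegative: t = -120 mod 32 = 8.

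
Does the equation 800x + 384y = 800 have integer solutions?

yes

gcd(800, 384) = 32  (800 = 2×384 + 32, 384 = 12×32).
32 divides 800, so integer solutions exist.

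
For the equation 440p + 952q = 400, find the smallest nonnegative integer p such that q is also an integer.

55

gcd(952, 440) = 8  (952 = 2×440 + 72, 440 = 6×72 + 8, 72 = 9×8).
8 divides 400, so solutions exist.
Back-substituting, 440×(13) + 952×(-6) = 8.
Scale by 400/8 = 50: (p₀, q₀) = (650, -300).
General solution: p = 650 + 119t, q = -300 - 55t for integer t.
p ≥ 0: smallest is 650 mod 119 = 55 (at t = -5), with q = -25.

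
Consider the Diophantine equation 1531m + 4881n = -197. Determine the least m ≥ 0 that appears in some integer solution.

19

gcd(4881, 1531):
  4881 = 3×1531 + 288
  1531 = 5×288 + 91
  288 = 3×91 + 15
  91 = 6×15 + 1
  15 = 15×1
so gcd(4881, 1531) = 1.
1 divides -197, so solutions exist.
Back-substitute for Bézout coefficients:
  1 = 91 - 6×15
  ... = 1531×(322) + 4881×(-101)
Scale by -197/1 = -197: (m₀, n₀) = (-63434, 19897).
General solution: m = -63434 + 4881t, n = 19897 - 1531t for integer t.
m ≥ 0: smallest is -63434 mod 4881 = 19 (at t = 13), with n = -6.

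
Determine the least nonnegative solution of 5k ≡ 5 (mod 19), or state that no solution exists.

1

gcd(19, 5):
  19 = 3*5 + 4
  5 = 1*4 + 1
  4 = 4*1
so gcd(19, 5) = 1.
1 divides 5, so solutions exist.
Back-substitute for Bézout coefficients:
  1 = 5 - 1*4
  ... = 5*(4) + 19*(-1)
So 5*(4) ≡ 1 (mod 19); multiply by 5: k ≡ 20 (mod 19).
Smallest nonnegative: k = 20 mod 19 = 1.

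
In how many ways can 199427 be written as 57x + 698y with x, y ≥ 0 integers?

gcd(698, 57):
  698 = 12*57 + 14
  57 = 4*14 + 1
  14 = 14*1
so gcd(698, 57) = 1.
Back-substitute for Bézout coefficients:
  1 = 57 - 4*14
  ... = 57*(49) + 698*(-4)
Scale by 199427: one solution is (9771923, -797708). Reduce x mod 698: (621, 235).
General: x = 621 + 698t, y = 235 - 57t.
x ≥ 0 ⇒ t ≥ 0; y ≥ 0 ⇒ t ≤ 4. So t ∈ [0, 4]: 5 solutions.

5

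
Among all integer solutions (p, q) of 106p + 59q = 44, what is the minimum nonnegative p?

gcd(106, 59) = 1  (106 = 1*59 + 47, 59 = 1*47 + 12, 47 = 3*12 + 11, 12 = 1*11 + 1, 11 = 11*1).
1 divides 44, so solutions exist.
Back-substituting, 106*(-5) + 59*(9) = 1.
Scale by 44/1 = 44: (p₀, q₀) = (-220, 396).
General solution: p = -220 + 59t, q = 396 - 106t for integer t.
p ≥ 0: smallest is -220 mod 59 = 16 (at t = 4), with q = -28.

16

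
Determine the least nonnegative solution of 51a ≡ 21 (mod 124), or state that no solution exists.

15

gcd(124, 51):
  124 = 2*51 + 22
  51 = 2*22 + 7
  22 = 3*7 + 1
  7 = 7*1
so gcd(124, 51) = 1.
1 divides 21, so solutions exist.
Back-substitute for Bézout coefficients:
  1 = 22 - 3*7
  ... = 51*(-17) + 124*(7)
So 51*(-17) ≡ 1 (mod 124); multiply by 21: a ≡ -357 (mod 124).
Smallest nonnegative: a = -357 mod 124 = 15.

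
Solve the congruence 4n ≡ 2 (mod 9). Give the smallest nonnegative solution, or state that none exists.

5

gcd(9, 4) = 1  (9 = 2·4 + 1, 4 = 4·1).
1 divides 2, so solutions exist.
Back-substituting, 4·(-2) + 9·(1) = 1.
So 4·(-2) ≡ 1 (mod 9); multiply by 2: n ≡ -4 (mod 9).
Smallest nonnegative: n = -4 mod 9 = 5.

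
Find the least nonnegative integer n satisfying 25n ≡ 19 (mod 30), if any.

no solution

gcd(30, 25) = 5  (30 = 1×25 + 5, 25 = 5×5).
5 does not divide 19, so the congruence has no solution.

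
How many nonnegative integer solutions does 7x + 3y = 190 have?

9

gcd(7, 3) = 1  (7 = 2×3 + 1, 3 = 3×1).
Back-substituting, 7×(1) + 3×(-2) = 1.
Scale by 190: one solution is (190, -380). Reduce x mod 3: (1, 61).
General: x = 1 + 3t, y = 61 - 7t.
x ≥ 0 ⇒ t ≥ 0; y ≥ 0 ⇒ t ≤ 8. So t ∈ [0, 8]: 9 solutions.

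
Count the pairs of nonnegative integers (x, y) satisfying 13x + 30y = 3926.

gcd(30, 13):
  30 = 2*13 + 4
  13 = 3*4 + 1
  4 = 4*1
so gcd(30, 13) = 1.
Back-substitute for Bézout coefficients:
  1 = 13 - 3*4
  ... = 13*(7) + 30*(-3)
Scale by 3926: one solution is (27482, -11778). Reduce x mod 30: (2, 130).
General: x = 2 + 30t, y = 130 - 13t.
x ≥ 0 ⇒ t ≥ 0; y ≥ 0 ⇒ t ≤ 10. So t ∈ [0, 10]: 11 solutions.

11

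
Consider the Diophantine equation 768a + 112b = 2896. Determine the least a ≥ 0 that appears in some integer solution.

gcd(768, 112):
  768 = 6×112 + 96
  112 = 1×96 + 16
  96 = 6×16
so gcd(768, 112) = 16.
16 divides 2896, so solutions exist.
Back-substitute for Bézout coefficients:
  16 = 112 - 1×96
  ... = 768×(-1) + 112×(7)
Scale by 2896/16 = 181: (a₀, b₀) = (-181, 1267).
General solution: a = -181 + 7t, b = 1267 - 48t for integer t.
a ≥ 0: smallest is -181 mod 7 = 1 (at t = 26), with b = 19.

1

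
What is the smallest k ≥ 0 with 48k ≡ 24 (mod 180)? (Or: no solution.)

8

gcd(180, 48):
  180 = 3·48 + 36
  48 = 1·36 + 12
  36 = 3·12
so gcd(180, 48) = 12.
12 divides 24, so solutions exist.
Back-substitute for Bézout coefficients:
  12 = 48 - 1·36
  ... = 48·(4) + 180·(-1)
So 48·(4) ≡ 12 (mod 180); multiply by 2: k ≡ 8 (mod 15).
Smallest nonnegative: k = 8 mod 15 = 8.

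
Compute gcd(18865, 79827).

11

gcd(79827, 18865) = 11  (79827 = 4·18865 + 4367, 18865 = 4·4367 + 1397, 4367 = 3·1397 + 176, 1397 = 7·176 + 165, 176 = 1·165 + 11, 165 = 15·11).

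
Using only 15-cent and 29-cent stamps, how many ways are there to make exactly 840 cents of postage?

2

Need nonnegative integers with 15j + 29k = 840.
gcd(15, 29) = 1, and 15·(2) + 29·(-1) = 1.
So (j₀, k₀) = (1680, -840); general j = 1680 + 29t, k = -840 - 15t.
j ≥ 0 ⇒ t ≥ -57; k ≥ 0 ⇒ t ≤ -56. That's 2 values of t.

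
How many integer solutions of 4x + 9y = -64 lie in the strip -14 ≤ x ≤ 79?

gcd(9, 4):
  9 = 2*4 + 1
  4 = 4*1
so gcd(9, 4) = 1.
Back-substitute for Bézout coefficients:
  1 = 9 - 2*4
  ... = 4*(-2) + 9*(1)
Scale by -64: particular solution (128, -64); reduce x mod 9: (2, -8).
General solution: x = 2 + 9t, y = -8 - 4t for integer t.
-14 ≤ 2 + 9t ≤ 79 gives t ∈ [-1, 8], which is 10 values.

10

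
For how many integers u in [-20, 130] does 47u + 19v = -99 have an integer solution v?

8

gcd(47, 19):
  47 = 2×19 + 9
  19 = 2×9 + 1
  9 = 9×1
so gcd(47, 19) = 1.
Back-substitute for Bézout coefficients:
  1 = 19 - 2×9
  ... = 47×(-2) + 19×(5)
Scale by -99: particular solution (198, -495); reduce u mod 19: (8, -25).
General solution: u = 8 + 19t, v = -25 - 47t for integer t.
-20 ≤ 8 + 19t ≤ 130 gives t ∈ [-1, 6], which is 8 values.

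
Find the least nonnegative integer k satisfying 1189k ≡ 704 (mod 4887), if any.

650

gcd(4887, 1189) = 1.
1 divides 704, so solutions exist.
By Bézout, 1189*(-485) + 4887*(118) = 1.
So 1189*(-485) ≡ 1 (mod 4887); multiply by 704: k ≡ -341440 (mod 4887).
Smallest nonnegative: k = -341440 mod 4887 = 650.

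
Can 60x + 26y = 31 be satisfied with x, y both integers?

gcd(60, 26) = 2  (60 = 2*26 + 8, 26 = 3*8 + 2, 8 = 4*2).
2 does not divide 31 (remainder 1), so no integer solutions.

no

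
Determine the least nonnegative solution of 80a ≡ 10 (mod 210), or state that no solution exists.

8

gcd(210, 80):
  210 = 2·80 + 50
  80 = 1·50 + 30
  50 = 1·30 + 20
  30 = 1·20 + 10
  20 = 2·10
so gcd(210, 80) = 10.
10 divides 10, so solutions exist.
Back-substitute for Bézout coefficients:
  10 = 30 - 1·20
  ... = 80·(8) + 210·(-3)
So 80·(8) ≡ 10 (mod 210); multiply by 1: a ≡ 8 (mod 21).
Smallest nonnegative: a = 8 mod 21 = 8.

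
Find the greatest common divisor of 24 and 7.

gcd(24, 7):
  24 = 3·7 + 3
  7 = 2·3 + 1
  3 = 3·1
so gcd(24, 7) = 1.

1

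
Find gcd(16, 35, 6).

1

gcd(35, 16) = 1  (35 = 2×16 + 3, 16 = 5×3 + 1, 3 = 3×1).
gcd(1, 6) = 1.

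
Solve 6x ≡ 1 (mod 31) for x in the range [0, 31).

gcd(31, 6) = 1.
By Bézout, 6×(-5) + 31×(1) = 1.
So 6×-5 ≡ 1 (mod 31), and -5 mod 31 = 26.

26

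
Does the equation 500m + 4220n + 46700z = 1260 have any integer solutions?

gcd(4220, 500):
  4220 = 8×500 + 220
  500 = 2×220 + 60
  220 = 3×60 + 40
  60 = 1×40 + 20
  40 = 2×20
so gcd(4220, 500) = 20.
gcd(20, 46700) = 20.
20 divides 1260, so integer solutions exist.

yes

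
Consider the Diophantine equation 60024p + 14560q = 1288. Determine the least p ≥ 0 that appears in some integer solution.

1127

gcd(60024, 14560) = 8.
8 divides 1288, so solutions exist.
By Bézout, 60024·(-253) + 14560·(1043) = 8.
Scale by 1288/8 = 161: (p₀, q₀) = (-40733, 167923).
General solution: p = -40733 + 1820t, q = 167923 - 7503t for integer t.
p ≥ 0: smallest is -40733 mod 1820 = 1127 (at t = 23), with q = -4646.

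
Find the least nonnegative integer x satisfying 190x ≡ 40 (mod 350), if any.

26

gcd(350, 190) = 10.
10 divides 40, so solutions exist.
By Bézout, 190×(-11) + 350×(6) = 10.
So 190×(-11) ≡ 10 (mod 350); multiply by 4: x ≡ -44 (mod 35).
Smallest nonnegative: x = -44 mod 35 = 26.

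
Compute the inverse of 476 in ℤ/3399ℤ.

2435

gcd(3399, 476):
  3399 = 7×476 + 67
  476 = 7×67 + 7
  67 = 9×7 + 4
  7 = 1×4 + 3
  4 = 1×3 + 1
  3 = 3×1
so gcd(3399, 476) = 1.
Back-substitute for Bézout coefficients:
  1 = 4 - 1×3
  ... = 476×(-964) + 3399×(135)
So 476×-964 ≡ 1 (mod 3399), and -964 mod 3399 = 2435.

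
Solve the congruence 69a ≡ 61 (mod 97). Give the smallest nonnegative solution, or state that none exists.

gcd(97, 69) = 1.
1 divides 61, so solutions exist.
By Bézout, 69*(45) + 97*(-32) = 1.
So 69*(45) ≡ 1 (mod 97); multiply by 61: a ≡ 2745 (mod 97).
Smallest nonnegative: a = 2745 mod 97 = 29.

29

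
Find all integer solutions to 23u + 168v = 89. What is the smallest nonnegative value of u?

gcd(168, 23):
  168 = 7·23 + 7
  23 = 3·7 + 2
  7 = 3·2 + 1
  2 = 2·1
so gcd(168, 23) = 1.
1 divides 89, so solutions exist.
Back-substitute for Bézout coefficients:
  1 = 7 - 3·2
  ... = 23·(-73) + 168·(10)
Scale by 89/1 = 89: (u₀, v₀) = (-6497, 890).
General solution: u = -6497 + 168t, v = 890 - 23t for integer t.
u ≥ 0: smallest is -6497 mod 168 = 55 (at t = 39), with v = -7.

55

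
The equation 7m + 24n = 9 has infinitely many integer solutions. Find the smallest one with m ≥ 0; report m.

gcd(24, 7):
  24 = 3*7 + 3
  7 = 2*3 + 1
  3 = 3*1
so gcd(24, 7) = 1.
1 divides 9, so solutions exist.
Back-substitute for Bézout coefficients:
  1 = 7 - 2*3
  ... = 7*(7) + 24*(-2)
Scale by 9/1 = 9: (m₀, n₀) = (63, -18).
General solution: m = 63 + 24t, n = -18 - 7t for integer t.
m ≥ 0: smallest is 63 mod 24 = 15 (at t = -2), with n = -4.

15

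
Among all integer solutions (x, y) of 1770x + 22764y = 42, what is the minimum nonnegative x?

3241

gcd(22764, 1770) = 6  (22764 = 12×1770 + 1524, 1770 = 1×1524 + 246, 1524 = 6×246 + 48, 246 = 5×48 + 6, 48 = 8×6).
6 divides 42, so solutions exist.
Back-substituting, 1770×(463) + 22764×(-36) = 6.
Scale by 42/6 = 7: (x₀, y₀) = (3241, -252).
General solution: x = 3241 + 3794t, y = -252 - 295t for integer t.
x ≥ 0: smallest is 3241 mod 3794 = 3241 (at t = 0), with y = -252.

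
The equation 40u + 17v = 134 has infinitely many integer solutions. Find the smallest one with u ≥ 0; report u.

gcd(40, 17):
  40 = 2·17 + 6
  17 = 2·6 + 5
  6 = 1·5 + 1
  5 = 5·1
so gcd(40, 17) = 1.
1 divides 134, so solutions exist.
Back-substitute for Bézout coefficients:
  1 = 6 - 1·5
  ... = 40·(3) + 17·(-7)
Scale by 134/1 = 134: (u₀, v₀) = (402, -938).
General solution: u = 402 + 17t, v = -938 - 40t for integer t.
u ≥ 0: smallest is 402 mod 17 = 11 (at t = -23), with v = -18.

11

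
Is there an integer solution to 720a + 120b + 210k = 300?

yes

gcd(720, 120) = 120  (720 = 6×120).
gcd(120, 210) = 30.
30 divides 300, so integer solutions exist.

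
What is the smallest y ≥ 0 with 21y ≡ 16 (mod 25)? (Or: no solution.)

gcd(25, 21) = 1.
1 divides 16, so solutions exist.
By Bézout, 21*(6) + 25*(-5) = 1.
So 21*(6) ≡ 1 (mod 25); multiply by 16: y ≡ 96 (mod 25).
Smallest nonnegative: y = 96 mod 25 = 21.

21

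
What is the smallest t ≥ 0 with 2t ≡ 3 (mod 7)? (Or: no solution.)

5

gcd(7, 2) = 1  (7 = 3·2 + 1, 2 = 2·1).
1 divides 3, so solutions exist.
Back-substituting, 2·(-3) + 7·(1) = 1.
So 2·(-3) ≡ 1 (mod 7); multiply by 3: t ≡ -9 (mod 7).
Smallest nonnegative: t = -9 mod 7 = 5.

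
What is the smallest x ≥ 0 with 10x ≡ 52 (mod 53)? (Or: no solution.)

gcd(53, 10) = 1  (53 = 5×10 + 3, 10 = 3×3 + 1, 3 = 3×1).
1 divides 52, so solutions exist.
Back-substituting, 10×(16) + 53×(-3) = 1.
So 10×(16) ≡ 1 (mod 53); multiply by 52: x ≡ 832 (mod 53).
Smallest nonnegative: x = 832 mod 53 = 37.

37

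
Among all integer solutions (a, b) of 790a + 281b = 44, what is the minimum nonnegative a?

gcd(790, 281):
  790 = 2*281 + 228
  281 = 1*228 + 53
  228 = 4*53 + 16
  53 = 3*16 + 5
  16 = 3*5 + 1
  5 = 5*1
so gcd(790, 281) = 1.
1 divides 44, so solutions exist.
Back-substitute for Bézout coefficients:
  1 = 16 - 3*5
  ... = 790*(53) + 281*(-149)
Scale by 44/1 = 44: (a₀, b₀) = (2332, -6556).
General solution: a = 2332 + 281t, b = -6556 - 790t for integer t.
a ≥ 0: smallest is 2332 mod 281 = 84 (at t = -8), with b = -236.

84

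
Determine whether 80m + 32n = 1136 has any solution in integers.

gcd(80, 32) = 16  (80 = 2×32 + 16, 32 = 2×16).
16 divides 1136, so integer solutions exist.

yes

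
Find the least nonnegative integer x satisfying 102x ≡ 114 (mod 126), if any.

11

gcd(126, 102) = 6.
6 divides 114, so solutions exist.
By Bézout, 102*(5) + 126*(-4) = 6.
So 102*(5) ≡ 6 (mod 126); multiply by 19: x ≡ 95 (mod 21).
Smallest nonnegative: x = 95 mod 21 = 11.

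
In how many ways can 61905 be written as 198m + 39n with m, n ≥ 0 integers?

24

gcd(198, 39) = 3  (198 = 5*39 + 3, 39 = 13*3).
Back-substituting, 198*(1) + 39*(-5) = 3.
Scale by 20635: one solution is (20635, -103175). Reduce m mod 13: (4, 1567).
General: m = 4 + 13t, n = 1567 - 66t.
m ≥ 0 ⇒ t ≥ 0; n ≥ 0 ⇒ t ≤ 23. So t ∈ [0, 23]: 24 solutions.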